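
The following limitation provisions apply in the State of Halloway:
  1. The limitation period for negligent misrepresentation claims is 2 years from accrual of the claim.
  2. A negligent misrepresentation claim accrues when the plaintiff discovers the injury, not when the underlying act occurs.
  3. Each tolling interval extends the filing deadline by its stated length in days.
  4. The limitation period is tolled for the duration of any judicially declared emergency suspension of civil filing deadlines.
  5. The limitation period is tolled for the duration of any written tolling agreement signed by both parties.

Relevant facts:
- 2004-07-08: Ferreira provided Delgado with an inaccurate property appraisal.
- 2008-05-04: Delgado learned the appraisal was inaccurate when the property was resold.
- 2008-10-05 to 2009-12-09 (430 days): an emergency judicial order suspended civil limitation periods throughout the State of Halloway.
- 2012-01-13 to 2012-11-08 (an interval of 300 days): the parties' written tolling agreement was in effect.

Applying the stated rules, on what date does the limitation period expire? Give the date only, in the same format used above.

Under the discovery rule, the claim accrued on 2008-05-04, when Delgado discovered the injury — not on the 2004-07-08 date of the underlying act.
Adding the 2 years base period to 2008-05-04 gives a deadline of 2010-05-04, before any tolling.
Because the emergency suspension of filing deadlines ran from 2008-10-05 to 2009-12-09, the deadline is extended by 430 days to 2011-07-08.
The written tolling agreement starting 2012-01-13 came too late — the period had run on 2011-07-08 — and so does not extend the deadline.

2011-07-08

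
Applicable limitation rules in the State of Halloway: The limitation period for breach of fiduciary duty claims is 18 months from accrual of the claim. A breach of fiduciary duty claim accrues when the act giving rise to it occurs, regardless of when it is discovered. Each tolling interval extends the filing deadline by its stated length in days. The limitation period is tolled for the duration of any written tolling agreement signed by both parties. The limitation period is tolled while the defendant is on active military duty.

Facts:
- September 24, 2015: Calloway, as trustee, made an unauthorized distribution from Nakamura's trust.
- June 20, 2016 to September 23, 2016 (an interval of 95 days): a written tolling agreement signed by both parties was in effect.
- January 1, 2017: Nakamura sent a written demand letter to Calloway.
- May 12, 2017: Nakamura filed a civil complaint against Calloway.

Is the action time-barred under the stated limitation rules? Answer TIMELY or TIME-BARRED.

TIMELY

The limitation period began to run on September 24, 2015.
18 months from September 24, 2015 is March 24, 2017.
The period was tolled for 95 days by the written tolling agreement (June 20, 2016 to September 23, 2016), pushing the deadline to June 27, 2017.
The other events in the timeline have no effect on the limitation period under the stated rules.
The May 12, 2017 filing precedes the June 27, 2017 deadline; the claim is timely.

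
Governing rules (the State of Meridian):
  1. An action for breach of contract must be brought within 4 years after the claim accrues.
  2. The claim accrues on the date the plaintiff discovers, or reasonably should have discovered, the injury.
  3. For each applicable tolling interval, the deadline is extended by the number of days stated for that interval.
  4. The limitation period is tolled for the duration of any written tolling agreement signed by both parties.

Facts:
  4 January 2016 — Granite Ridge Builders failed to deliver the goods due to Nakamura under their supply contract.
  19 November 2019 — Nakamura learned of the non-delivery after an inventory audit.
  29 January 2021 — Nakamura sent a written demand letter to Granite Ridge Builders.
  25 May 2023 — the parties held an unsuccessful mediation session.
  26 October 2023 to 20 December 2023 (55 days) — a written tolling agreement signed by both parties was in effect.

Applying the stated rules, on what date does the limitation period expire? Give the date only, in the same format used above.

Accrual is tied to discovery, so the period began on 19 November 2019 rather than on 4 January 2016 when the act occurred.
Adding the 4 years base period to 19 November 2019 gives a deadline of 19 November 2023, before any tolling.
The written tolling agreement from 26 October 2023 to 20 December 2023 tolled the period for 55 days, extending the deadline to 13 January 2024.
None of the other events listed affects the running of the period under the stated rules.

13 January 2024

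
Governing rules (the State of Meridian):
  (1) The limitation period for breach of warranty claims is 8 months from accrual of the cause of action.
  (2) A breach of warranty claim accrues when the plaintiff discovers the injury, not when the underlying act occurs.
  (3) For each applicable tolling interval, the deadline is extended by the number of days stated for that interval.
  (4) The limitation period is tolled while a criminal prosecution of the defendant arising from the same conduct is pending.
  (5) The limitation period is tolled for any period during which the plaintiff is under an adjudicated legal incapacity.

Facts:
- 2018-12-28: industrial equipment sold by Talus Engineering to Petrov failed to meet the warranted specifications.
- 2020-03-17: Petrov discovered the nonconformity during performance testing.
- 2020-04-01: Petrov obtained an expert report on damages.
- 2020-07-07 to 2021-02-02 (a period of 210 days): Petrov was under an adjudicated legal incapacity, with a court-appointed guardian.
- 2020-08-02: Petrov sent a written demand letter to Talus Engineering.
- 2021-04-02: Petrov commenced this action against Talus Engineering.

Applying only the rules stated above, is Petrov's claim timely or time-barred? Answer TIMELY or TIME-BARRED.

TIMELY

Accrual is tied to discovery, so the period began on 2020-03-17 rather than on 2018-12-28 when the act occurred.
8 months from 2020-03-17 is 2020-11-17.
Because the plaintiff's legal incapacity ran from 2020-07-07 to 2021-02-02, the deadline is extended by 210 days to 2021-06-15.
The other events in the timeline have no effect on the limitation period under the stated rules.
Filing on 2021-04-02 beat the 2021-06-15 deadline — the action is timely.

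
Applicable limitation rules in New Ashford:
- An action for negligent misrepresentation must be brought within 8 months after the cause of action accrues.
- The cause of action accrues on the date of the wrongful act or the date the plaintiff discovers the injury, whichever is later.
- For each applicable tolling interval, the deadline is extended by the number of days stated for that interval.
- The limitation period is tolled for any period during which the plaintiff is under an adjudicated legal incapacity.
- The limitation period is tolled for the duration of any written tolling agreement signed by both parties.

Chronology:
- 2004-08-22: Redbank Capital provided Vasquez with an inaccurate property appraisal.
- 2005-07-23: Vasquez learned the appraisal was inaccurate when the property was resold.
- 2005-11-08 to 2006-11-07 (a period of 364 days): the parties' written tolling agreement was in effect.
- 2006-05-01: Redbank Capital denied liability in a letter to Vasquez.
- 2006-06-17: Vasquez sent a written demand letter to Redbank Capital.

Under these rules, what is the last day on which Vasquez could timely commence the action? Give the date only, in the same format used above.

2007-03-22

Taking the later of the act (2004-08-22) and discovery (2005-07-23), the claim accrued on 2005-07-23.
8 months from 2005-07-23 is 2006-03-23.
The written tolling agreement from 2005-11-08 to 2006-11-07 tolled the period for 364 days, extending the deadline to 2007-03-22.
The other events in the timeline have no effect on the limitation period under the stated rules.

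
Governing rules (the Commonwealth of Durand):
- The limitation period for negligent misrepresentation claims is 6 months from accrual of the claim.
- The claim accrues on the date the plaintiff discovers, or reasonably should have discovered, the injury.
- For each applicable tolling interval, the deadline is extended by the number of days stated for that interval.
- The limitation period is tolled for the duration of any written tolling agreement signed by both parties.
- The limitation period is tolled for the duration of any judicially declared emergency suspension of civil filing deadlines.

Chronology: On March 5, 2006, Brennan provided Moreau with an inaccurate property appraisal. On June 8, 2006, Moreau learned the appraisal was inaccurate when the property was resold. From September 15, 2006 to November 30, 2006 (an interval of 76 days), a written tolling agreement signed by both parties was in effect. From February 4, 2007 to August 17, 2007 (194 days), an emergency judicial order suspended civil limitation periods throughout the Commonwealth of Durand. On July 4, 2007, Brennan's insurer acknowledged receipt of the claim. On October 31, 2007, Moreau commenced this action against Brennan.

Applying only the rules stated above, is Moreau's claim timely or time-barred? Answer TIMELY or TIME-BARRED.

TIME-BARRED

Under the discovery rule, the claim accrued on June 8, 2006, when Moreau discovered the injury — not on the March 5, 2006 date of the underlying act.
6 months from June 8, 2006 is December 8, 2006.
The written tolling agreement from September 15, 2006 to November 30, 2006 tolled the period for 76 days, extending the deadline to February 22, 2007.
Because the emergency suspension of filing deadlines ran from February 4, 2007 to August 17, 2007, the deadline is extended by 194 days to September 4, 2007.
The other events in the timeline have no effect on the limitation period under the stated rules.
Filing on October 31, 2007 missed the September 4, 2007 deadline — the action is time-barred.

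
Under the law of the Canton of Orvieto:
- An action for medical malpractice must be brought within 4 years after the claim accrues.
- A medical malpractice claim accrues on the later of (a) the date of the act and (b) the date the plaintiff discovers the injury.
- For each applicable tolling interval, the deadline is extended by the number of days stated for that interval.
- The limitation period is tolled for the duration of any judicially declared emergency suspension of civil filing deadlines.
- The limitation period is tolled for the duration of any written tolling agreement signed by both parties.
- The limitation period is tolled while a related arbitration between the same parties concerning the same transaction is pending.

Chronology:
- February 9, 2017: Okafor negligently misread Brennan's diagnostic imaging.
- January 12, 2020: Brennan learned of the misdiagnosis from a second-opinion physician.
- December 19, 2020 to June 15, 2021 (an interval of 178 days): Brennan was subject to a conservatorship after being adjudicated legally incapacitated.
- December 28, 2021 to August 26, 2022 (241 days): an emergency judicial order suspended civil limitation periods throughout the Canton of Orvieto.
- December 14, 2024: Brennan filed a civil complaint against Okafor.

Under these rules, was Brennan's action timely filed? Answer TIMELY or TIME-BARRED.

TIME-BARRED

Because discovery on January 12, 2020 post-dates the February 9, 2017 act, accrual under the later-of rule falls on January 12, 2020.
4 years from January 12, 2020 is January 12, 2024.
The period was tolled for 241 days by the emergency suspension of filing deadlines (December 28, 2021 to August 26, 2022), pushing the deadline to September 9, 2024.
The plaintiff's legal incapacity from December 19, 2020 to June 15, 2021 does not toll the period, because no stated rule makes the plaintiff's incapacity a tolling event.
The December 14, 2024 filing falls after the September 9, 2024 deadline; the claim is time-barred.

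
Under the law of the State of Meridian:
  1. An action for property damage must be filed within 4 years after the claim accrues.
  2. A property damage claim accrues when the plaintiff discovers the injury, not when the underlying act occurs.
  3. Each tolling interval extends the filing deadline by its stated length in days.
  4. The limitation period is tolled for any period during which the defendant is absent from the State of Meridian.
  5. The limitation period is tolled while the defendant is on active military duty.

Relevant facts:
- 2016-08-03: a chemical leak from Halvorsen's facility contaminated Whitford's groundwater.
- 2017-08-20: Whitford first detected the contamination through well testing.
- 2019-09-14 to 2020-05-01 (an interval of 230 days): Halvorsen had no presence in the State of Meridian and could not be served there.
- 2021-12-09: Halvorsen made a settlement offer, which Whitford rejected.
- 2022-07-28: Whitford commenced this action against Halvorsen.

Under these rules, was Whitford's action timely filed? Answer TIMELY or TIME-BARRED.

TIME-BARRED

The claim did not accrue until Whitford discovered the injury on 2017-08-20; the 2016-08-03 act date does not start the clock under the stated rule.
The untolled deadline — 4 years after 2017-08-20 — is 2021-08-20.
The defendant's absence from the jurisdiction from 2019-09-14 to 2020-05-01 tolled the period for 230 days, extending the deadline to 2022-04-07.
None of the other events listed affects the running of the period under the stated rules.
Filing on 2022-07-28 missed the 2022-04-07 deadline — the action is time-barred.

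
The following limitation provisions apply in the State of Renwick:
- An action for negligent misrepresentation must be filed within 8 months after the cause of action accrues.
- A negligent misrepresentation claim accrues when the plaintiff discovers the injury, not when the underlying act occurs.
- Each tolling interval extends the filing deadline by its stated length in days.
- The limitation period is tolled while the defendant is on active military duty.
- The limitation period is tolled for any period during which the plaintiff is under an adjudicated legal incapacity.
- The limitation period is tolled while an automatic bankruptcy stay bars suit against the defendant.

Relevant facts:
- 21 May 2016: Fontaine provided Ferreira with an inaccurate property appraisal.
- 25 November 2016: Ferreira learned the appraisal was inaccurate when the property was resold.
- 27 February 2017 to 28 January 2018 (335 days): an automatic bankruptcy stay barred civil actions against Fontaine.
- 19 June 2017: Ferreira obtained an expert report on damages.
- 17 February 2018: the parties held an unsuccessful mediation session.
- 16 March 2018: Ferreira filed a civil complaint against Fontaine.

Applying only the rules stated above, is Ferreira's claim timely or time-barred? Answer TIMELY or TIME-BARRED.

The claim did not accrue until Ferreira discovered the injury on 25 November 2016; the 21 May 2016 act date does not start the clock under the stated rule.
8 months from 25 November 2016 is 25 July 2017.
The automatic bankruptcy stay from 27 February 2017 to 28 January 2018 tolled the period for 335 days, extending the deadline to 25 June 2018.
Nothing else in the chronology tolls or restarts the period.
Filing on 16 March 2018 beat the 25 June 2018 deadline — the action is timely.

TIMELY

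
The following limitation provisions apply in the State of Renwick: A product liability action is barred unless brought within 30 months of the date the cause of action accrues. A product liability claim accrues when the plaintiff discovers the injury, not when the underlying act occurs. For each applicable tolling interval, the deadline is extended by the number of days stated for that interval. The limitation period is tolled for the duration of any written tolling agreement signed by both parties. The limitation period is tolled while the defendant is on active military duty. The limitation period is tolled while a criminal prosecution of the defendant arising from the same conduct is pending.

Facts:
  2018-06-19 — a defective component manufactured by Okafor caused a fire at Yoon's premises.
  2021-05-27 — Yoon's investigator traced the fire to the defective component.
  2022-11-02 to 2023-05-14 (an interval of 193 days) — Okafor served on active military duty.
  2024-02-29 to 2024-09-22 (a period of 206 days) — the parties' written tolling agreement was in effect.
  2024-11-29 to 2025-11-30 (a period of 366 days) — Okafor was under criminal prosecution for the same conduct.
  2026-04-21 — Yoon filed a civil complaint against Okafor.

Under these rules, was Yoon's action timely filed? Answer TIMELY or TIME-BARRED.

The claim did not accrue until Yoon discovered the injury on 2021-05-27; the 2018-06-19 act date does not start the clock under the stated rule.
30 months from 2021-05-27 is 2023-11-27.
The period was tolled for 193 days by the defendant's active military service (2022-11-02 to 2023-05-14), pushing the deadline to 2024-06-07.
The period was tolled for 206 days by the written tolling agreement (2024-02-29 to 2024-09-22), pushing the deadline to 2024-12-30.
Because the pending criminal prosecution ran from 2024-11-29 to 2025-11-30, the deadline is extended by 366 days to 2025-12-31.
The 2026-04-21 filing falls after the 2025-12-31 deadline; the claim is time-barred.

TIME-BARRED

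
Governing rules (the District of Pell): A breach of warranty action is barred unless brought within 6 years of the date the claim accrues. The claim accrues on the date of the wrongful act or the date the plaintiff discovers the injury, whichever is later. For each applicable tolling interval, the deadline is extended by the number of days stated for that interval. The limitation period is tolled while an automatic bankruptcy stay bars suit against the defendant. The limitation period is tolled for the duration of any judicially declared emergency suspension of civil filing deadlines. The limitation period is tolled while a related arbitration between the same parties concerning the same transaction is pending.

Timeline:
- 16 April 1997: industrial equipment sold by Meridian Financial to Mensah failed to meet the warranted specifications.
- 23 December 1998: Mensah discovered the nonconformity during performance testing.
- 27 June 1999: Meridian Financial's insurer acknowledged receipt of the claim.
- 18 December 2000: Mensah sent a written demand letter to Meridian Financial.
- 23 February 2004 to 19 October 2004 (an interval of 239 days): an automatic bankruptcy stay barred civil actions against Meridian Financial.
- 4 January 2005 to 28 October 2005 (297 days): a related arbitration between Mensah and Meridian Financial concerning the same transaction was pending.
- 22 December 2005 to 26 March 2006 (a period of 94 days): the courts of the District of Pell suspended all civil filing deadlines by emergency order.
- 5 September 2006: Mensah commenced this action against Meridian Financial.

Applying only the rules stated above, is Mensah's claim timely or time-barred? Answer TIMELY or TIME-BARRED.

TIMELY

The claim accrued on 23 December 1998 — the later of the 16 April 1997 act and the 23 December 1998 discovery.
The untolled deadline — 6 years after 23 December 1998 — is 23 December 2004.
Because the automatic bankruptcy stay ran from 23 February 2004 to 19 October 2004, the deadline is extended by 239 days to 19 August 2005.
The period was tolled for 297 days by the pending related arbitration (4 January 2005 to 28 October 2005), pushing the deadline to 12 June 2006.
The emergency suspension of filing deadlines from 22 December 2005 to 26 March 2006 tolled the period for 94 days, extending the deadline to 14 September 2006.
The other events in the timeline have no effect on the limitation period under the stated rules.
The 5 September 2006 filing precedes the 14 September 2006 deadline; the claim is timely.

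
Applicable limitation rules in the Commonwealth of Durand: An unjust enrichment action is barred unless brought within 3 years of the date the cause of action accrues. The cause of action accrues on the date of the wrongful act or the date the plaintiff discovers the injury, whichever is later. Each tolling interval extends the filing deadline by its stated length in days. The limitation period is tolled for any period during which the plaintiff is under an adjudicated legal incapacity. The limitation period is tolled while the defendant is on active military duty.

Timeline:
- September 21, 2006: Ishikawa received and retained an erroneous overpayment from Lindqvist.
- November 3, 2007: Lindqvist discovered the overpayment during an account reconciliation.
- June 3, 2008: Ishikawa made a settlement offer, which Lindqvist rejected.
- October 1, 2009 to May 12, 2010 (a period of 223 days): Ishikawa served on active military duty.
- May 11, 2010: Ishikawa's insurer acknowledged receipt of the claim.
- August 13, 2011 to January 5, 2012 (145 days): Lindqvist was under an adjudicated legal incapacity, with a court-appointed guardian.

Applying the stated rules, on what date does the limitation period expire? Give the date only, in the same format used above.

June 14, 2011

The claim accrued on November 3, 2007 — the later of the September 21, 2006 act and the November 3, 2007 discovery.
3 years from November 3, 2007 is November 3, 2010.
The period was tolled for 223 days by the defendant's active military service (October 1, 2009 to May 12, 2010), pushing the deadline to June 14, 2011.
The plaintiff's legal incapacity from August 13, 2011 to January 5, 2012 began after the period had already run on June 14, 2011, so it has no tolling effect.
Nothing else in the chronology tolls or restarts the period.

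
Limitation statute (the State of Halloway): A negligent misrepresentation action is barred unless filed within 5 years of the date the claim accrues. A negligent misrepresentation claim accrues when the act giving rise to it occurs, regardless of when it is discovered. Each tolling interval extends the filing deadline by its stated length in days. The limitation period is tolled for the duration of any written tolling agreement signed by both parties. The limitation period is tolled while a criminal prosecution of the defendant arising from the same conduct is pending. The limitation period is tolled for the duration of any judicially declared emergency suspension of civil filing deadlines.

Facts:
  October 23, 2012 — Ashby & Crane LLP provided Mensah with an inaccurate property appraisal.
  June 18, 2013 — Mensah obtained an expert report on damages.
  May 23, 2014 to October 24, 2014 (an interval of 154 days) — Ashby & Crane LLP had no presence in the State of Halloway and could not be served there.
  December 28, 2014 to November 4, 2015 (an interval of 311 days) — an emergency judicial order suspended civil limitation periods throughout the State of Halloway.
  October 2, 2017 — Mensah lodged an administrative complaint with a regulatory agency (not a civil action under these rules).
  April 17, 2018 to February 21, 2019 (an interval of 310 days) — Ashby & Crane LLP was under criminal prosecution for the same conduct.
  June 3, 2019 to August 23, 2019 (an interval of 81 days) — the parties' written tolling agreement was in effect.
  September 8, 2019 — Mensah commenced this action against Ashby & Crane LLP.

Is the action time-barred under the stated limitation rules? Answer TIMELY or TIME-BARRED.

TIMELY

The claim accrued on October 23, 2012, when the wrongful act occurred.
The untolled deadline — 5 years after October 23, 2012 — is October 23, 2017.
Because the emergency suspension of filing deadlines ran from December 28, 2014 to November 4, 2015, the deadline is extended by 311 days to August 30, 2018.
Because the pending criminal prosecution ran from April 17, 2018 to February 21, 2019, the deadline is extended by 310 days to July 6, 2019.
Because the written tolling agreement ran from June 3, 2019 to August 23, 2019, the deadline is extended by 81 days to September 25, 2019.
The defendant's absence from the jurisdiction from May 23, 2014 to October 24, 2014 does not toll the period, because no stated rule makes the defendant's absence a tolling event.
The other events in the timeline have no effect on the limitation period under the stated rules.
Mensah filed on September 8, 2019, before the September 25, 2019 deadline, so the action is timely.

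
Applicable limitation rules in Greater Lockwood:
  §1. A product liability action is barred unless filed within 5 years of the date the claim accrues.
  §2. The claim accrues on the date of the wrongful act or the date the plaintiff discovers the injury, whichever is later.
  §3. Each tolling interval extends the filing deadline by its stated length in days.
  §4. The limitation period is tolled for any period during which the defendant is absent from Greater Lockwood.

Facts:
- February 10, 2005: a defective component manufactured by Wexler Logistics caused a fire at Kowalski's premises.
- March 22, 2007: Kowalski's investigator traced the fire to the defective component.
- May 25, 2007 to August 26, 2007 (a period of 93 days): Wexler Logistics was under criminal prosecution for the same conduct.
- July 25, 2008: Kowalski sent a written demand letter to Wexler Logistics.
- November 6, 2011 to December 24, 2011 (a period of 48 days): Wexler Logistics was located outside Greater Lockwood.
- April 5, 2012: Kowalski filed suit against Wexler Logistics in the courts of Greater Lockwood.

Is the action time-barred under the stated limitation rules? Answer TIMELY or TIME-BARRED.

Taking the later of the act (February 10, 2005) and discovery (March 22, 2007), the claim accrued on March 22, 2007.
The untolled deadline — 5 years after March 22, 2007 — is March 22, 2012.
Because the defendant's absence from the jurisdiction ran from November 6, 2011 to December 24, 2011, the deadline is extended by 48 days to May 9, 2012.
Although a criminal prosecution ran from May 25, 2007 to August 26, 2007, the stated rules do not make that a tolling event, so it is disregarded.
None of the other events listed affects the running of the period under the stated rules.
Kowalski filed on April 5, 2012, before the May 9, 2012 deadline, so the action is timely.

TIMELY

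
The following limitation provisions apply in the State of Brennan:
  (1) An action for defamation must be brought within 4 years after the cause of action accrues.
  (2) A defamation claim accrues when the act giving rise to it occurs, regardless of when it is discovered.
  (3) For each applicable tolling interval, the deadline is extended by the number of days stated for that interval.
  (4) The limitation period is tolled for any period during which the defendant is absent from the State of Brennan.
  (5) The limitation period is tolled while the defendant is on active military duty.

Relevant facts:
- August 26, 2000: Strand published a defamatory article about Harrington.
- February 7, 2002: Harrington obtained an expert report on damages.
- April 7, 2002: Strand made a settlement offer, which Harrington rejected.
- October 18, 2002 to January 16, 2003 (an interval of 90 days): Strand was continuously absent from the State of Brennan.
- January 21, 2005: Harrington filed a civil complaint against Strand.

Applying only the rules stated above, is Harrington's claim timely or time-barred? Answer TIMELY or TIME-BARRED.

TIME-BARRED

The claim accrued on August 26, 2000, when the wrongful act occurred.
The untolled deadline — 4 years after August 26, 2000 — is August 26, 2004.
The period was tolled for 90 days by the defendant's absence from the jurisdiction (October 18, 2002 to January 16, 2003), pushing the deadline to November 24, 2004.
None of the other events listed affects the running of the period under the stated rules.
Harrington filed on January 21, 2005, after the November 24, 2004 deadline, so the action is time-barred.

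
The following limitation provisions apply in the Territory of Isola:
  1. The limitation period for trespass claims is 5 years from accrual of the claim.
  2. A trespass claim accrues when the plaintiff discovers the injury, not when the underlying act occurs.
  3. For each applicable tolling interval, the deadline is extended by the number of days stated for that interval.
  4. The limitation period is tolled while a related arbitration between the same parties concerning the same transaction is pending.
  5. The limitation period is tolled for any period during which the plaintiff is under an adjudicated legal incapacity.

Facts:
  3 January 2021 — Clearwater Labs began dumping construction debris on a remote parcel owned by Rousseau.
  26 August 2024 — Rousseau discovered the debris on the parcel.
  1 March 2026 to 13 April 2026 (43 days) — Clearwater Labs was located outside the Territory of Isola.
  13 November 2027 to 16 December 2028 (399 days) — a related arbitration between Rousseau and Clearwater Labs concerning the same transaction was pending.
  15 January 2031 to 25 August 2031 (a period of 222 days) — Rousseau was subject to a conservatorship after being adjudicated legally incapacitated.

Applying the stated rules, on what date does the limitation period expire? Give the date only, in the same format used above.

Accrual is tied to discovery, so the period began on 26 August 2024 rather than on 3 January 2021 when the act occurred.
5 years from 26 August 2024 is 26 August 2029.
The pending related arbitration from 13 November 2027 to 16 December 2028 tolled the period for 399 days, extending the deadline to 29 September 2030.
The plaintiff's legal incapacity from 15 January 2031 to 25 August 2031 began after the period had already run on 29 September 2030, so it has no tolling effect.
The defendant's absence from the jurisdiction from 1 March 2026 to 13 April 2026 does not toll the period, because no stated rule makes the defendant's absence a tolling event.

29 September 2030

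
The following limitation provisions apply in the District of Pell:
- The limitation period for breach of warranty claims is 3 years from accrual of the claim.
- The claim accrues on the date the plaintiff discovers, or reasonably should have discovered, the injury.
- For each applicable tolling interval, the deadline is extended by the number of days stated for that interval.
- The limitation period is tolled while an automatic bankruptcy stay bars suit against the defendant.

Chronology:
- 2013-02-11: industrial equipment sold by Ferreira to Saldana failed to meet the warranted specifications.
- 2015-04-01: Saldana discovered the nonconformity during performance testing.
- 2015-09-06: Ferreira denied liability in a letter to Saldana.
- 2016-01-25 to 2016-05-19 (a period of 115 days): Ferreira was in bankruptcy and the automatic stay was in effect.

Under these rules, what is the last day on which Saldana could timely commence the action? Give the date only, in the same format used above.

Under the discovery rule, the claim accrued on 2015-04-01, when Saldana discovered the injury — not on the 2013-02-11 date of the underlying act.
3 years from 2015-04-01 is 2018-04-01.
Because the automatic bankruptcy stay ran from 2016-01-25 to 2016-05-19, the deadline is extended by 115 days to 2018-07-25.
The other events in the timeline have no effect on the limitation period under the stated rules.

2018-07-25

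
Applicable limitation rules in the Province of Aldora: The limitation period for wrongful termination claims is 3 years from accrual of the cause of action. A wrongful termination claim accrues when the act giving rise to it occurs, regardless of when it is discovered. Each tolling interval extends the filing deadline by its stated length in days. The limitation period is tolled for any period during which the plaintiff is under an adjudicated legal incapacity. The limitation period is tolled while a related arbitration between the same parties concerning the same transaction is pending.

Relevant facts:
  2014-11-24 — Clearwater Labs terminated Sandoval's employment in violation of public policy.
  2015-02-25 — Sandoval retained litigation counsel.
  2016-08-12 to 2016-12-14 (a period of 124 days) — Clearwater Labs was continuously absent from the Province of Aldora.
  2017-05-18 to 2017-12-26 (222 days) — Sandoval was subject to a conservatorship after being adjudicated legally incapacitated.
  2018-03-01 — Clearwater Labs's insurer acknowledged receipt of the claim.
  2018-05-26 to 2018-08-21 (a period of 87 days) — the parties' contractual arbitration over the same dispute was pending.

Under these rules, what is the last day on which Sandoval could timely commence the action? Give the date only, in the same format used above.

The limitation period began to run on 2014-11-24.
3 years from 2014-11-24 is 2017-11-24.
Because the plaintiff's legal incapacity ran from 2017-05-18 to 2017-12-26, the deadline is extended by 222 days to 2018-07-04.
The pending related arbitration from 2018-05-26 to 2018-08-21 tolled the period for 87 days, extending the deadline to 2018-09-29.
Although the defendant's absence ran from 2016-08-12 to 2016-12-14, the stated rules do not make that a tolling event, so it is disregarded.
The other events in the timeline have no effect on the limitation period under the stated rules.

2018-09-29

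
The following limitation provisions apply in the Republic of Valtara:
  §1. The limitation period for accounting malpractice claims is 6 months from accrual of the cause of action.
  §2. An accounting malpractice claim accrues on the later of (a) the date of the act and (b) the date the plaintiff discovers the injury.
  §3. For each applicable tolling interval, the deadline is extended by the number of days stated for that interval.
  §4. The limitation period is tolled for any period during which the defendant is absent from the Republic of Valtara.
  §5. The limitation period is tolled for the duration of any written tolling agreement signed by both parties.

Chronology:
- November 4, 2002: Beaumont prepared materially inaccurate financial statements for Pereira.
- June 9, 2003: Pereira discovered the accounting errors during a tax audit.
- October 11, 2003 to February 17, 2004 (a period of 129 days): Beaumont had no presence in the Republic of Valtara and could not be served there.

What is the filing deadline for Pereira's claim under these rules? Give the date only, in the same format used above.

Taking the later of the act (November 4, 2002) and discovery (June 9, 2003), the claim accrued on June 9, 2003.
Adding the 6 months base period to June 9, 2003 gives a deadline of December 9, 2003, before any tolling.
The defendant's absence from the jurisdiction from October 11, 2003 to February 17, 2004 tolled the period for 129 days, extending the deadline to April 16, 2004.

April 16, 2004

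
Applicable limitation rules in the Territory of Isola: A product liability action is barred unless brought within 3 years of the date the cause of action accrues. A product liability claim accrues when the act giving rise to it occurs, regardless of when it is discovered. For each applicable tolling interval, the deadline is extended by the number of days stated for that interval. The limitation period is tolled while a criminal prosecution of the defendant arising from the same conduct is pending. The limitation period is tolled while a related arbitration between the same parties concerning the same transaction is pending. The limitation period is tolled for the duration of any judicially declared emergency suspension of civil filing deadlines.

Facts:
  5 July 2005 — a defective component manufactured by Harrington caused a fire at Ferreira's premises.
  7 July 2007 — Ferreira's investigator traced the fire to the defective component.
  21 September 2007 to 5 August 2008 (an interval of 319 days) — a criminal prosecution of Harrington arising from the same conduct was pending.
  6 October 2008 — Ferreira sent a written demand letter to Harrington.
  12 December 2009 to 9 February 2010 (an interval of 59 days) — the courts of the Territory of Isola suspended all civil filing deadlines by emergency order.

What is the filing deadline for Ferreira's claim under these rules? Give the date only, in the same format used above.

Because the rule ties accrual to occurrence, the claim accrued on 5 July 2005, not on the 7 July 2007 discovery date.
Adding the 3 years base period to 5 July 2005 gives a deadline of 5 July 2008, before any tolling.
Because the pending criminal prosecution ran from 21 September 2007 to 5 August 2008, the deadline is extended by 319 days to 20 May 2009.
The emergency suspension of filing deadlines starting 12 December 2009 came too late — the period had run on 20 May 2009 — and so does not extend the deadline.
Nothing else in the chronology tolls or restarts the period.

20 May 2009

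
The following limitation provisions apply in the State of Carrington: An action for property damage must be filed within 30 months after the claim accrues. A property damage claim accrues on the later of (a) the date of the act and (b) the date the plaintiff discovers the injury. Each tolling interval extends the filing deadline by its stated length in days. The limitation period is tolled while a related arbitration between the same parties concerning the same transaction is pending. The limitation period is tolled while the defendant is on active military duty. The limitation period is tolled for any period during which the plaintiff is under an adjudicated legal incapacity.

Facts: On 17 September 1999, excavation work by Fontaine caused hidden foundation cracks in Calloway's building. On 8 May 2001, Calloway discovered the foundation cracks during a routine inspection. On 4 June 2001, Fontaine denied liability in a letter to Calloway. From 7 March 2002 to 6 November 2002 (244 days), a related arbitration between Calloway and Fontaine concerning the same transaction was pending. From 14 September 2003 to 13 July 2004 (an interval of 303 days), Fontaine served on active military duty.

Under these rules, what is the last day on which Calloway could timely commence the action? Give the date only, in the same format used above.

Taking the later of the act (17 September 1999) and discovery (8 May 2001), the claim accrued on 8 May 2001.
30 months from 8 May 2001 is 8 November 2003.
The pending related arbitration from 7 March 2002 to 6 November 2002 tolled the period for 244 days, extending the deadline to 9 July 2004.
The defendant's active military service from 14 September 2003 to 13 July 2004 tolled the period for 303 days, extending the deadline to 8 May 2005.
None of the other events listed affects the running of the period under the stated rules.

8 May 2005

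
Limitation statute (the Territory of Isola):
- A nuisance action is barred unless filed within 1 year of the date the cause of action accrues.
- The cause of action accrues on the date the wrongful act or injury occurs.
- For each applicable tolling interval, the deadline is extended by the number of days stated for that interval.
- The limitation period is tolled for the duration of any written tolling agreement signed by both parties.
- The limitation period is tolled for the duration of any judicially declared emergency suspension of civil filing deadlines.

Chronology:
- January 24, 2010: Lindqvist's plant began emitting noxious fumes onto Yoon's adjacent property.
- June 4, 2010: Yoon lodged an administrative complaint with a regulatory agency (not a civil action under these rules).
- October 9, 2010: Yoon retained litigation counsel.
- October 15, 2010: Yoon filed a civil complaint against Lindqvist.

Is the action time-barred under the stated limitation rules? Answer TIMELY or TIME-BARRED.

The cause of action accrued on January 24, 2010, the date of the act.
The untolled deadline — 1 year after January 24, 2010 — is January 24, 2011.
None of the other events listed affects the running of the period under the stated rules.
The October 15, 2010 filing precedes the January 24, 2011 deadline; the claim is timely.

TIMELY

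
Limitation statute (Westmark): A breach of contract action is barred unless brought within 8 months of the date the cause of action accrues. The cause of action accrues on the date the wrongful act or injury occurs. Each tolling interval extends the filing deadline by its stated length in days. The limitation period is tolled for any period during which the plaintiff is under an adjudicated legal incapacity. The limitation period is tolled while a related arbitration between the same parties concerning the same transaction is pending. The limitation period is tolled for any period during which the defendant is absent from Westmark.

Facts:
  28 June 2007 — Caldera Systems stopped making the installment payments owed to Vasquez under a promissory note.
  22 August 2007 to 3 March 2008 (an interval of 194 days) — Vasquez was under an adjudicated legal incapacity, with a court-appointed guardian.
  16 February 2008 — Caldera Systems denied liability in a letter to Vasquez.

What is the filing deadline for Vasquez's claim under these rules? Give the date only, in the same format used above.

The limitation period began to run on 28 June 2007.
The untolled deadline — 8 months after 28 June 2007 — is 28 February 2008.
The period was tolled for 194 days by the plaintiff's legal incapacity (22 August 2007 to 3 March 2008), pushing the deadline to 9 September 2008.
Nothing else in the chronology tolls or restarts the period.

9 September 2008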